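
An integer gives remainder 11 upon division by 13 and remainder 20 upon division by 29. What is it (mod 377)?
M = 13 × 29 = 377. M₁ = 29, y₁ ≡ 9 (mod 13). M₂ = 13, y₂ ≡ 9 (mod 29). m = 11×29×9 + 20×13×9 ≡ 310 (mod 377). The smallest positive such number is 310.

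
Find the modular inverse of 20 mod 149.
20^(-1) ≡ 82 (mod 149). Verification: 20 × 82 = 1640 ≡ 1 (mod 149)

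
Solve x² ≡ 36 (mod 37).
The square roots of 36 mod 37 are 6 and 31. Verify: 6² = 36 ≡ 36 (mod 37)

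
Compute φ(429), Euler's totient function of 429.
240

Prime factorization: 429 = 3 × 11 × 13
Using the formula φ(n) = n × Π(1 - 1/p) for each prime factor p:
φ(429) = 429 × (1 - 1/3) × (1 - 1/11) × (1 - 1/13)
φ(429) = 240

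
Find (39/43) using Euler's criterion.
(39/43) = 39^{21} mod 43 = -1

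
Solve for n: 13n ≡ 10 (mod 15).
10

Since gcd(13, 15) = 1 divides 10, a solution exists.
Multiply both sides by the inverse of 13 mod 15:
  13^(-1) mod 15 = 7
  x ≡ 7 × 10 ≡ 70 ≡ 10 (mod 15)
Verification: 13 × 10 = 130 = 8 × 15 + 10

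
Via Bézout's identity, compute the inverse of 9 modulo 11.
Extended GCD: 9(5) + 11(-4) = 1. So 9^(-1) ≡ 5 ≡ 5 (mod 11). Verify: 9 × 5 = 45 ≡ 1 (mod 11)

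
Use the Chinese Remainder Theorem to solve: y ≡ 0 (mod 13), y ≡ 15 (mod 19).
91

Using the Chinese Remainder Theorem:
M = product of moduli = 247
For equation 1: M_1 = 19, 19 ≡ 6 (mod 13), inverse of 19 mod 13 is 11 (check: 6 × 11 = 66 ≡ 1 (mod 13))
For equation 2: M_2 = 13, 13 ≡ 13 (mod 19), inverse of 13 mod 19 is 3 (check: 13 × 3 = 39 ≡ 1 (mod 19))
Combine: y ≡ Σ r_i×M_i×(M_i⁻¹ mod m_i) = 0×19×11 + 15×13×3 = 0 + 585 = 585
585 mod 247 = 91
y ≡ 91 (mod 247)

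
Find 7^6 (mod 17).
6 = 4 + 2 (binary 110). Repeated squaring mod 17: 7^1 ≡ 7; 7^2 ≡ 7² = 49 ≡ 15; 7^4 ≡ 15² = 225 ≡ 4. Multiply: 7^6 = 7^4 × 7^2 ≡ 4 × 15 (mod 17): 4 × 15 = 60 ≡ 9. So 7^6 ≡ 9 (mod 17).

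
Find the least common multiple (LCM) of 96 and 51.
1632

First find GCD(96, 51) using the Euclidean algorithm:
96 = 1 × 51 + 45
51 = 1 × 45 + 6
45 = 7 × 6 + 3
6 = 2 × 3 + 0
GCD(96, 51) = 3

LCM formula: LCM(a, b) = (a × b) / GCD(a, b)
LCM(96, 51) = (96 × 51) / 3
LCM(96, 51) = 4896 / 3
LCM(96, 51) = 1632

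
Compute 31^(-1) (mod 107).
31^(-1) ≡ 38 (mod 107). Verification: 31 × 38 = 1178 ≡ 1 (mod 107)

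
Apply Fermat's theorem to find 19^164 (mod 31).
By Fermat: 19^{30} ≡ 1 (mod 31). 164 = 5×30 + 14. So 19^{164} ≡ 19^{14} ≡ 18 (mod 31)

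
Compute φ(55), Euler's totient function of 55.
40

Prime factorization: 55 = 5 × 11
Using the formula φ(n) = n × Π(1 - 1/p) for each prime factor p:
φ(55) = 55 × (1 - 1/5) × (1 - 1/11)
φ(55) = 40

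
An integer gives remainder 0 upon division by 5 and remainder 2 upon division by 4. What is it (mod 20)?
M = 5 × 4 = 20. M₁ = 4, y₁ ≡ 4 (mod 5). M₂ = 5, y₂ ≡ 1 (mod 4). k = 0×4×4 + 2×5×1 ≡ 10 (mod 20). The smallest positive such number is 10.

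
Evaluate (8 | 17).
(8/17) = 8^{8} mod 17 = 1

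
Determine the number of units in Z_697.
640

Prime factorization: 697 = 17 × 41
Using the formula φ(n) = n × Π(1 - 1/p) for each prime factor p:
φ(697) = 697 × (1 - 1/17) × (1 - 1/41)
φ(697) = 640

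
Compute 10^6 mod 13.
6 = 4 + 2 (binary 110). Repeated squaring mod 13: 10^1 ≡ 10; 10^2 ≡ 10² = 100 ≡ 9; 10^4 ≡ 9² = 81 ≡ 3. Multiply: 10^6 = 10^4 × 10^2 ≡ 3 × 9 (mod 13): 3 × 9 = 27 ≡ 1. So 10^6 ≡ 1 (mod 13).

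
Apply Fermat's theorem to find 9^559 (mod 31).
By Fermat: 9^{30} ≡ 1 (mod 31). 559 ≡ 19 (mod 30). So 9^{559} ≡ 9^{19} ≡ 20 (mod 31)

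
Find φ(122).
60

Prime factorization: 122 = 2 × 61
Using the formula φ(n) = n × Π(1 - 1/p) for each prime factor p:
φ(122) = 122 × (1 - 1/2) × (1 - 1/61)
φ(122) = 60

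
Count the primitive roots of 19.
6

The number of primitive roots modulo p is φ(p-1) = φ(18)
φ(18) = 6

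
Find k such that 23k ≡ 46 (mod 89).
2

Since gcd(23, 89) = 1 divides 46, a solution exists.
Multiply both sides by the inverse of 23 mod 89:
  23^(-1) mod 89 = 31
  x ≡ 31 × 46 ≡ 1426 ≡ 2 (mod 89)
Verification: 23 × 2 = 46 = 0 × 89 + 46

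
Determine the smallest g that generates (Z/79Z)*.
3

A primitive root g modulo p has order p-1 = 78
Prime divisors of 78: [2, 3, 13]
g is a primitive root iff g^(78/q) ≢ 1 (mod 79) for each prime divisor q
Testing small values:
  g = 2: 2^39 ≡ 1, 2^26 ≡ 23, 2^6 ≡ 64 (mod 79) → 2^39 ≡ 1, not primitive root
  g = 3: 3^39 ≡ 78, 3^26 ≡ 23, 3^6 ≡ 18 (mod 79) → none is 1, primitive root!
The smallest primitive root is 3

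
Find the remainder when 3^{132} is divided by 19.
By Fermat: 3^{18} ≡ 1 (mod 19). 132 = 7×18 + 6. So 3^{132} ≡ 3^{6} ≡ 7 (mod 19)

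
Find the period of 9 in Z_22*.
Powers of 9 mod 22: 9^1≡9, 9^2≡15, 9^3≡3, 9^4≡5, 9^5≡1. Order = 5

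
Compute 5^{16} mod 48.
1

Using successive squaring:
Binary expansion of 16: 10000
Powers of 5 mod 48 (each is the square of the previous):
  5^1 ≡ 5 (mod 48)
  5^2 ≡ 5² = 25 ≡ 25 (mod 48)
  5^4 ≡ 25² = 625 ≡ 1 (mod 48)
  5^8 ≡ 1² = 1 ≡ 1 (mod 48)
  5^16 ≡ 1² = 1 ≡ 1 (mod 48)
16 is a power of 2, so 5^16 is the last square: ≡ 1 (mod 48)
Result: 5^16 ≡ 1 (mod 48)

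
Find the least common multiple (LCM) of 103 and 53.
5459

First find GCD(103, 53) using the Euclidean algorithm:
103 = 1 × 53 + 50
53 = 1 × 50 + 3
50 = 16 × 3 + 2
3 = 1 × 2 + 1
2 = 2 × 1 + 0
GCD(103, 53) = 1

LCM formula: LCM(a, b) = (a × b) / GCD(a, b)
LCM(103, 53) = (103 × 53) / 1
LCM(103, 53) = 5459 / 1
LCM(103, 53) = 5459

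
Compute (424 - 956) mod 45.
8

(424 - 956) = -532
-532 mod 45 = 8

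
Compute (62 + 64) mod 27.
18

(62 + 64) = 126
126 mod 27 = 18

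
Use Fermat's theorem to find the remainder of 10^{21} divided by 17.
6

By Fermat's Little Theorem, a^(p-1) ≡ 1 (mod p) for prime p and gcd(a, p) = 1
Here p = 17, so 10^16 ≡ 1 (mod 17)
We can reduce the exponent: 21 mod 16 = 5
So 10^21 ≡ 10^5 (mod 17)
Computing: 10^5 mod 17 = 6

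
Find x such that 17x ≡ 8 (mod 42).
40

Since gcd(17, 42) = 1 divides 8, a solution exists.
Multiply both sides by the inverse of 17 mod 42:
  17^(-1) mod 42 = 5
  x ≡ 5 × 8 ≡ 40 ≡ 40 (mod 42)
Verification: 17 × 40 = 680 = 16 × 42 + 8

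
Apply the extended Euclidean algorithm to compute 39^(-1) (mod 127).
Extended GCD: 39(-13) + 127(4) = 1. So 39^(-1) ≡ 114 ≡ 114 (mod 127). Verify: 39 × 114 = 4446 ≡ 1 (mod 127)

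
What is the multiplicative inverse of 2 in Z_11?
2^(-1) ≡ 6 (mod 11). Verification: 2 × 6 = 12 ≡ 1 (mod 11)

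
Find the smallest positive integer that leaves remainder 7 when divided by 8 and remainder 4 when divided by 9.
M = 8 × 9 = 72. M₁ = 9, y₁ ≡ 1 (mod 8). M₂ = 8, y₂ ≡ 8 (mod 9). x = 7×9×1 + 4×8×8 ≡ 31 (mod 72). The smallest positive such number is 31.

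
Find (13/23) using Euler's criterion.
(13/23) = 13^{11} mod 23 = 1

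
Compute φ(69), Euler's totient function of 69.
44

Prime factorization: 69 = 3 × 23
Using the formula φ(n) = n × Π(1 - 1/p) for each prime factor p:
φ(69) = 69 × (1 - 1/3) × (1 - 1/23)
φ(69) = 44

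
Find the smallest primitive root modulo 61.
p - 1 = 60 has prime divisors 2, 3, 5. h is a primitive root mod 61 iff h^(60/q) ≢ 1 (mod 61) for each such q.
h = 2: 2^30 ≡ 60, 2^20 ≡ 47, 2^12 ≡ 9 (mod 61); none is 1, so 2 has order 60 and is a primitive root.
The smallest primitive root mod 61 is g = 2.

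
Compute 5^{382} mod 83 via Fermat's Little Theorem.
36

By Fermat's Little Theorem, a^(p-1) ≡ 1 (mod p) for prime p and gcd(a, p) = 1
Here p = 83, so 5^82 ≡ 1 (mod 83)
We can reduce the exponent: 382 mod 82 = 54
So 5^382 ≡ 5^54 (mod 83)
Computing: 5^54 mod 83 = 36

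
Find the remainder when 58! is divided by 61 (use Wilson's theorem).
(60)! = (58)! × (59) × (60) ≡ -1 (mod 61). So (58)! ≡ -1 × [(60)(59)]^(-1) ≡ 30 (mod 61)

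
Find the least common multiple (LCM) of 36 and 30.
180

First find GCD(36, 30) using the Euclidean algorithm:
36 = 1 × 30 + 6
30 = 5 × 6 + 0
GCD(36, 30) = 6

LCM formula: LCM(a, b) = (a × b) / GCD(a, b)
LCM(36, 30) = (36 × 30) / 6
LCM(36, 30) = 1080 / 6
LCM(36, 30) = 180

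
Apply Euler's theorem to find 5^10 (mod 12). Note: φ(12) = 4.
By Euler: 5^{4} ≡ 1 (mod 12) since gcd(5, 12) = 1. 10 = 2×4 + 2. So 5^{10} ≡ 5^{2} ≡ 1 (mod 12)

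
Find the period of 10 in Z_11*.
Powers of 10 mod 11: 10^1≡10, 10^2≡1. Order = 2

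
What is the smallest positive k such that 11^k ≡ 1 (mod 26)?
Powers of 11 mod 26: 11^1≡11, 11^2≡17, 11^3≡5, 11^4≡3, 11^5≡7, 11^6≡25, 11^7≡15, 11^8≡9, 11^9≡21, 11^10≡23, 11^11≡19, 11^12≡1. Order = 12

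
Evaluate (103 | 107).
(103/107) = 103^{53} mod 107 = -1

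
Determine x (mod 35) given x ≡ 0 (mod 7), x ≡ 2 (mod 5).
7

Using the Chinese Remainder Theorem:
M = product of moduli = 35
For equation 1: M_1 = 5, 5 ≡ 5 (mod 7), inverse of 5 mod 7 is 3 (check: 5 × 3 = 15 ≡ 1 (mod 7))
For equation 2: M_2 = 7, 7 ≡ 2 (mod 5), inverse of 7 mod 5 is 3 (check: 2 × 3 = 6 ≡ 1 (mod 5))
Combine: x ≡ Σ r_i×M_i×(M_i⁻¹ mod m_i) = 0×5×3 + 2×7×3 = 0 + 42 = 42
42 mod 35 = 7
x ≡ 7 (mod 35)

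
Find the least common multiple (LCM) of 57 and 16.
912

First find GCD(57, 16) using the Euclidean algorithm:
57 = 3 × 16 + 9
16 = 1 × 9 + 7
9 = 1 × 7 + 2
7 = 3 × 2 + 1
2 = 2 × 1 + 0
GCD(57, 16) = 1

LCM formula: LCM(a, b) = (a × b) / GCD(a, b)
LCM(57, 16) = (57 × 16) / 1
LCM(57, 16) = 912 / 1
LCM(57, 16) = 912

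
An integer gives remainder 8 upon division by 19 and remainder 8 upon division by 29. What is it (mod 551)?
M = 19 × 29 = 551. M₁ = 29, y₁ ≡ 2 (mod 19). M₂ = 19, y₂ ≡ 26 (mod 29). m = 8×29×2 + 8×19×26 ≡ 8 (mod 551). The smallest positive such number is 8.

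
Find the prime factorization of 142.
2 × 71

Divide by primes starting from smallest:
142 ÷ 2 = 71
71 ÷ 71 = 1

142 = 2 × 71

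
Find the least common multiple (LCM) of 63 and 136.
8568

First find GCD(63, 136) using the Euclidean algorithm:
63 = 0 × 136 + 63
136 = 2 × 63 + 10
63 = 6 × 10 + 3
10 = 3 × 3 + 1
3 = 3 × 1 + 0
GCD(63, 136) = 1

LCM formula: LCM(a, b) = (a × b) / GCD(a, b)
LCM(63, 136) = (63 × 136) / 1
LCM(63, 136) = 8568 / 1
LCM(63, 136) = 8568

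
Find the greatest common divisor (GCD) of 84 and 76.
4

Using the Euclidean algorithm:
84 = 1 × 76 + 8
76 = 9 × 8 + 4
8 = 2 × 4 + 0

GCD(84, 76) = 4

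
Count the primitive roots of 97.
32

The number of primitive roots modulo p is φ(p-1) = φ(96)
φ(96) = 32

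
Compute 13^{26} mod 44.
9

Using successive squaring:
Binary expansion of 26: 11010
Powers of 13 mod 44 (each is the square of the previous):
  13^1 ≡ 13 (mod 44)
  13^2 ≡ 13² = 169 ≡ 37 (mod 44)
  13^4 ≡ 37² = 1369 ≡ 5 (mod 44)
  13^8 ≡ 5² = 25 ≡ 25 (mod 44)
  13^16 ≡ 25² = 625 ≡ 9 (mod 44)
26 = 16 + 8 + 2, so 13^26 = 13^16 × 13^8 × 13^2 ≡ 9 × 25 × 37 (mod 44)
Multiplying step by step:
  9 × 25 = 225 ≡ 5 (mod 44)
  5 × 37 = 185 ≡ 9 (mod 44)
Result: 13^26 ≡ 9 (mod 44)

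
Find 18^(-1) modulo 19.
18

Using Extended Euclidean Algorithm:
gcd(18, 19) = 1
Bezout coefficients: 18 × -1 + 19 × 1 = 1
So 18 × -1 ≡ 1 (mod 19)
The inverse is -1 mod 19 = 18
Verification: 18 × 18 = 324 = 17 × 19 + 1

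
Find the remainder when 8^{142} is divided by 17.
By Fermat: 8^{16} ≡ 1 (mod 17). 142 = 8×16 + 14. So 8^{142} ≡ 8^{14} ≡ 4 (mod 17)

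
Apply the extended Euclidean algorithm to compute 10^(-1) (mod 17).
Extended GCD: 10(-5) + 17(3) = 1. So 10^(-1) ≡ 12 ≡ 12 (mod 17). Verify: 10 × 12 = 120 ≡ 1 (mod 17)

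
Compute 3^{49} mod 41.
3

Using successive squaring:
Binary expansion of 49: 110001
Powers of 3 mod 41 (each is the square of the previous):
  3^1 ≡ 3 (mod 41)
  3^2 ≡ 3² = 9 ≡ 9 (mod 41)
  3^4 ≡ 9² = 81 ≡ 40 (mod 41)
  3^8 ≡ 40² = 1600 ≡ 1 (mod 41)
  3^16 ≡ 1² = 1 ≡ 1 (mod 41)
  3^32 ≡ 1² = 1 ≡ 1 (mod 41)
49 = 32 + 16 + 1, so 3^49 = 3^32 × 3^16 × 3^1 ≡ 1 × 1 × 3 (mod 41)
Multiplying step by step:
  1 × 1 = 1 ≡ 1 (mod 41)
  1 × 3 = 3 ≡ 3 (mod 41)
Result: 3^49 ≡ 3 (mod 41)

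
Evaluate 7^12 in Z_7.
Using repeated squaring. 7 ≡ 0 (mod 7). 12 = 8 + 4 (binary 1100). Repeated squaring mod 7: 0^1 ≡ 0; 0^2 ≡ 0² = 0 ≡ 0; 0^4 ≡ 0² = 0 ≡ 0; 0^8 ≡ 0² = 0 ≡ 0. Multiply: 7^12 ≡ 0^8 × 0^4 ≡ 0 × 0 (mod 7): 0 × 0 = 0 ≡ 0. So 7^12 ≡ 0 (mod 7).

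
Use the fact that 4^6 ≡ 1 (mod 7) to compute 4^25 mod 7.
By Fermat: 4^{6} ≡ 1 (mod 7). 25 = 4×6 + 1. So 4^{25} ≡ 4^{1} ≡ 4 (mod 7)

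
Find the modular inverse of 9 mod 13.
9^(-1) ≡ 3 (mod 13). Verification: 9 × 3 = 27 ≡ 1 (mod 13)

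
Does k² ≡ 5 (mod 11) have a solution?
By Euler's criterion: 5^{5} ≡ 1 (mod 11). Since this equals 1, 5 is a QR.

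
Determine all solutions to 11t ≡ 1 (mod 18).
5

Since gcd(11, 18) = 1 divides 1, a solution exists.
Multiply both sides by the inverse of 11 mod 18:
  11^(-1) mod 18 = 5
  x ≡ 5 × 1 ≡ 5 ≡ 5 (mod 18)
Verification: 11 × 5 = 55 = 3 × 18 + 1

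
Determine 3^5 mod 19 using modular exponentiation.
5 = 4 + 1 (binary 101). Repeated squaring mod 19: 3^1 ≡ 3; 3^2 ≡ 3² = 9 ≡ 9; 3^4 ≡ 9² = 81 ≡ 5. Multiply: 3^5 = 3^4 × 3^1 ≡ 5 × 3 (mod 19): 5 × 3 = 15 ≡ 15. So 3^5 ≡ 15 (mod 19).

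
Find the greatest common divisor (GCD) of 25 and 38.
1

Using the Euclidean algorithm:
25 = 0 × 38 + 25
38 = 1 × 25 + 13
25 = 1 × 13 + 12
13 = 1 × 12 + 1
12 = 12 × 1 + 0

GCD(25, 38) = 1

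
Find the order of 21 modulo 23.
Powers of 21 mod 23: 21^1≡21, 21^2≡4, 21^3≡15, 21^4≡16, 21^5≡14, 21^6≡18, 21^7≡10, 21^8≡3, 21^9≡17, 21^10≡12, 21^11≡22, 21^12≡2, 21^13≡19, 21^14≡8, 21^15≡7, 21^16≡9, 21^17≡5, 21^18≡13, 21^19≡20, 21^20≡6, 21^21≡11, 21^22≡1. Order = 22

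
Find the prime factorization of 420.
2^2 × 3 × 5 × 7

Divide by primes starting from smallest:
420 ÷ 2 = 210
210 ÷ 2 = 105
105 ÷ 3 = 35
35 ÷ 5 = 7
7 ÷ 7 = 1

420 = 2^2 × 3 × 5 × 7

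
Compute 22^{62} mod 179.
42

Using successive squaring:
Binary expansion of 62: 111110
Powers of 22 mod 179 (each is the square of the previous):
  22^1 ≡ 22 (mod 179)
  22^2 ≡ 22² = 484 ≡ 126 (mod 179)
  22^4 ≡ 126² = 15876 ≡ 124 (mod 179)
  22^8 ≡ 124² = 15376 ≡ 161 (mod 179)
  22^16 ≡ 161² = 25921 ≡ 145 (mod 179)
  22^32 ≡ 145² = 21025 ≡ 82 (mod 179)
62 = 32 + 16 + 8 + 4 + 2, so 22^62 = 22^32 × 22^16 × 22^8 × 22^4 × 22^2 ≡ 82 × 145 × 161 × 124 × 126 (mod 179)
Multiplying step by step:
  82 × 145 = 11890 ≡ 76 (mod 179)
  76 × 161 = 12236 ≡ 64 (mod 179)
  64 × 124 = 7936 ≡ 60 (mod 179)
  60 × 126 = 7560 ≡ 42 (mod 179)
Result: 22^62 ≡ 42 (mod 179)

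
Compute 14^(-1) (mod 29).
14^(-1) ≡ 27 (mod 29). Verification: 14 × 27 = 378 ≡ 1 (mod 29)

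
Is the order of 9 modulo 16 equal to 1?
No, the actual order is 2, not 1.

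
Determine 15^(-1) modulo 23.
15^(-1) ≡ 20 (mod 23). Verification: 15 × 20 = 300 ≡ 1 (mod 23)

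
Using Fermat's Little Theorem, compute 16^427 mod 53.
By Fermat: 16^{52} ≡ 1 (mod 53). 427 = 8×52 + 11. So 16^{427} ≡ 16^{11} ≡ 47 (mod 53)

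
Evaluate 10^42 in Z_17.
Using Fermat: 10^{16} ≡ 1 (mod 17). 42 ≡ 10 (mod 16). So 10^{42} ≡ 10^{10} ≡ 2 (mod 17)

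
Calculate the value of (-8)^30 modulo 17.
Using Fermat: (-8)^{16} ≡ 1 (mod 17). 30 ≡ 14 (mod 16). So (-8)^{30} ≡ (-8)^{14} ≡ 4 (mod 17)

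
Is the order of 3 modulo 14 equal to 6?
Yes, ord_14(3) = 6.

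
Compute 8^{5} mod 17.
9

Using successive squaring:
Binary expansion of 5: 101
Powers of 8 mod 17 (each is the square of the previous):
  8^1 ≡ 8 (mod 17)
  8^2 ≡ 8² = 64 ≡ 13 (mod 17)
  8^4 ≡ 13² = 169 ≡ 16 (mod 17)
5 = 4 + 1, so 8^5 = 8^4 × 8^1 ≡ 16 × 8 (mod 17)
Multiplying step by step:
  16 × 8 = 128 ≡ 9 (mod 17)
Result: 8^5 ≡ 9 (mod 17)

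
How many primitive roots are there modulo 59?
28

The number of primitive roots modulo p is φ(p-1) = φ(58)
φ(58) = 28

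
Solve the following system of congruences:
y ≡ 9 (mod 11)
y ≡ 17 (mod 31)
141

Using the Chinese Remainder Theorem:
M = product of moduli = 341
For equation 1: M_1 = 31, 31 ≡ 9 (mod 11), inverse of 31 mod 11 is 5 (check: 9 × 5 = 45 ≡ 1 (mod 11))
For equation 2: M_2 = 11, 11 ≡ 11 (mod 31), inverse of 11 mod 31 is 17 (check: 11 × 17 = 187 ≡ 1 (mod 31))
Combine: y ≡ Σ r_i×M_i×(M_i⁻¹ mod m_i) = 9×31×5 + 17×11×17 = 1395 + 3179 = 4574
4574 mod 341 = 141
y ≡ 141 (mod 341)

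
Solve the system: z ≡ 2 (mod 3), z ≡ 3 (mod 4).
M = 3 × 4 = 12. M₁ = 4, y₁ ≡ 1 (mod 3). M₂ = 3, y₂ ≡ 3 (mod 4). z = 2×4×1 + 3×3×3 ≡ 11 (mod 12)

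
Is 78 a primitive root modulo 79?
No

To verify, check if 78^(78/q) ≢ 1 (mod 79) for each prime divisor q of 78
Divisors of 78 = 78: [1, 2, 3, 6, 13, 26, 39, 78]
  78^(78/2) = 78^39 ≡ 78 (mod 79)
  78^(78/3) = 78^26 ≡ 1 (mod 79)
  78^(78/13) = 78^6 ≡ 1 (mod 79)
Conclusion: 78 is not a primitive root modulo 79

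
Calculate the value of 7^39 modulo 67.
Using repeated squaring. 39 = 32 + 4 + 2 + 1 (binary 100111). Repeated squaring mod 67: 7^1 ≡ 7; 7^2 ≡ 7² = 49 ≡ 49; 7^4 ≡ 49² = 2401 ≡ 56; 7^8 ≡ 56² = 3136 ≡ 54; 7^16 ≡ 54² = 2916 ≡ 35; 7^32 ≡ 35² = 1225 ≡ 19. Multiply: 7^39 = 7^32 × 7^4 × 7^2 × 7^1 ≡ 19 × 56 × 49 × 7 (mod 67): 19 × 56 = 1064 ≡ 59; 59 × 49 = 2891 ≡ 10; 10 × 7 = 70 ≡ 3. So 7^39 ≡ 3 (mod 67).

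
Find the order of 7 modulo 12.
Powers of 7 mod 12: 7^1≡7, 7^2≡1. Order = 2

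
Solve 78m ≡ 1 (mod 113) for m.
78^(-1) ≡ 71 (mod 113). Verification: 78 × 71 = 5538 ≡ 1 (mod 113)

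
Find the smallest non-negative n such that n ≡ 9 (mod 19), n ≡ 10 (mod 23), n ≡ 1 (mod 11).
2080

Using the Chinese Remainder Theorem:
M = product of moduli = 4807
For equation 1: M_1 = 253, 253 ≡ 6 (mod 19), inverse of 253 mod 19 is 16 (check: 6 × 16 = 96 ≡ 1 (mod 19))
For equation 2: M_2 = 209, 209 ≡ 2 (mod 23), inverse of 209 mod 23 is 12 (check: 2 × 12 = 24 ≡ 1 (mod 23))
For equation 3: M_3 = 437, 437 ≡ 8 (mod 11), inverse of 437 mod 11 is 7 (check: 8 × 7 = 56 ≡ 1 (mod 11))
Combine: n ≡ Σ r_i×M_i×(M_i⁻¹ mod m_i) = 9×253×16 + 10×209×12 + 1×437×7 = 36432 + 25080 + 3059 = 64571
64571 mod 4807 = 2080
n ≡ 2080 (mod 4807)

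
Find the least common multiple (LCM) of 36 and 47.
1692

First find GCD(36, 47) using the Euclidean algorithm:
36 = 0 × 47 + 36
47 = 1 × 36 + 11
36 = 3 × 11 + 3
11 = 3 × 3 + 2
3 = 1 × 2 + 1
2 = 2 × 1 + 0
GCD(36, 47) = 1

LCM formula: LCM(a, b) = (a × b) / GCD(a, b)
LCM(36, 47) = (36 × 47) / 1
LCM(36, 47) = 1692 / 1
LCM(36, 47) = 1692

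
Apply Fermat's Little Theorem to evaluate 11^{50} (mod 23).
9

By Fermat's Little Theorem, a^(p-1) ≡ 1 (mod p) for prime p and gcd(a, p) = 1
Here p = 23, so 11^22 ≡ 1 (mod 23)
We can reduce the exponent: 50 mod 22 = 6
So 11^50 ≡ 11^6 (mod 23)
Computing: 11^6 mod 23 = 9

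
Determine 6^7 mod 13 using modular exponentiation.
7 = 4 + 2 + 1 (binary 111). Repeated squaring mod 13: 6^1 ≡ 6; 6^2 ≡ 6² = 36 ≡ 10; 6^4 ≡ 10² = 100 ≡ 9. Multiply: 6^7 = 6^4 × 6^2 × 6^1 ≡ 9 × 10 × 6 (mod 13): 9 × 10 = 90 ≡ 12; 12 × 6 = 72 ≡ 7. So 6^7 ≡ 7 (mod 13).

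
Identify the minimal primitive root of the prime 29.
p - 1 = 28 has prime divisors 2, 7. h is a primitive root mod 29 iff h^(28/q) ≢ 1 (mod 29) for each such q.
h = 2: 2^14 ≡ 28, 2^4 ≡ 16 (mod 29); none is 1, so 2 has order 28 and is a primitive root.
The smallest primitive root mod 29 is g = 2.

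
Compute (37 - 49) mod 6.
0

(37 - 49) = -12
-12 mod 6 = 0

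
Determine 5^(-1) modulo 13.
5^(-1) ≡ 8 (mod 13). Verification: 5 × 8 = 40 ≡ 1 (mod 13)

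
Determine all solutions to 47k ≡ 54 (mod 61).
31

Since gcd(47, 61) = 1 divides 54, a solution exists.
Multiply both sides by the inverse of 47 mod 61:
  47^(-1) mod 61 = 13
  x ≡ 13 × 54 ≡ 702 ≡ 31 (mod 61)
Verification: 47 × 31 = 1457 = 23 × 61 + 54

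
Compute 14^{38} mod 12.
4

Using successive squaring:
Binary expansion of 38: 100110
Powers of 14 mod 12 (each is the square of the previous):
  14^1 ≡ 2 (mod 12)
  14^2 ≡ 2² = 4 ≡ 4 (mod 12)
  14^4 ≡ 4² = 16 ≡ 4 (mod 12)
  14^8 ≡ 4² = 16 ≡ 4 (mod 12)
  14^16 ≡ 4² = 16 ≡ 4 (mod 12)
  14^32 ≡ 4² = 16 ≡ 4 (mod 12)
38 = 32 + 4 + 2, so 14^38 = 14^32 × 14^4 × 14^2 ≡ 4 × 4 × 4 (mod 12)
Multiplying step by step:
  4 × 4 = 16 ≡ 4 (mod 12)
  4 × 4 = 16 ≡ 4 (mod 12)
Result: 14^38 ≡ 4 (mod 12)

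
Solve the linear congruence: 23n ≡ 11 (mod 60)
37

Since gcd(23, 60) = 1 divides 11, a solution exists.
Multiply both sides by the inverse of 23 mod 60:
  23^(-1) mod 60 = 47
  x ≡ 47 × 11 ≡ 517 ≡ 37 (mod 60)
Verification: 23 × 37 = 851 = 14 × 60 + 11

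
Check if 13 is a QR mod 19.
By Euler's criterion: 13^{9} ≡ 18 (mod 19). Since this equals -1 (≡ 18), 13 is not a QR.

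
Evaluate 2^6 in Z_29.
6 = 4 + 2 (binary 110). Repeated squaring mod 29: 2^1 ≡ 2; 2^2 ≡ 2² = 4 ≡ 4; 2^4 ≡ 4² = 16 ≡ 16. Multiply: 2^6 = 2^4 × 2^2 ≡ 16 × 4 (mod 29): 16 × 4 = 64 ≡ 6. So 2^6 ≡ 6 (mod 29).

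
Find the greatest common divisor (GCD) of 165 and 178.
1

Using the Euclidean algorithm:
165 = 0 × 178 + 165
178 = 1 × 165 + 13
165 = 12 × 13 + 9
13 = 1 × 9 + 4
9 = 2 × 4 + 1
4 = 4 × 1 + 0

GCD(165, 178) = 1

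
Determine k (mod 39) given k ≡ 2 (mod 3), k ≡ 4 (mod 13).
17

Using the Chinese Remainder Theorem:
M = product of moduli = 39
For equation 1: M_1 = 13, 13 ≡ 1 (mod 3), inverse of 13 mod 3 is 1 (check: 1 × 1 = 1 ≡ 1 (mod 3))
For equation 2: M_2 = 3, 3 ≡ 3 (mod 13), inverse of 3 mod 13 is 9 (check: 3 × 9 = 27 ≡ 1 (mod 13))
Combine: k ≡ Σ r_i×M_i×(M_i⁻¹ mod m_i) = 2×13×1 + 4×3×9 = 26 + 108 = 134
134 mod 39 = 17
k ≡ 17 (mod 39)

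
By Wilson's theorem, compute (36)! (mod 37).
By Wilson's theorem, (36)! ≡ -1 ≡ 36 (mod 37)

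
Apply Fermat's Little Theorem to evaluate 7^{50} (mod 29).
7

By Fermat's Little Theorem, a^(p-1) ≡ 1 (mod p) for prime p and gcd(a, p) = 1
Here p = 29, so 7^28 ≡ 1 (mod 29)
We can reduce the exponent: 50 mod 28 = 22
So 7^50 ≡ 7^22 (mod 29)
Computing: 7^22 mod 29 = 7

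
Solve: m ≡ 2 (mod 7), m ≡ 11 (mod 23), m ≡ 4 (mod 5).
M = 7 × 23 × 5 = 805. M₁ = 115, y₁ ≡ 5 (mod 7). M₂ = 35, y₂ ≡ 2 (mod 23). M₃ = 161, y₃ ≡ 1 (mod 5). m = 2×115×5 + 11×35×2 + 4×161×1 ≡ 149 (mod 805)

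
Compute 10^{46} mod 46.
8

Using successive squaring:
Binary expansion of 46: 101110
Powers of 10 mod 46 (each is the square of the previous):
  10^1 ≡ 10 (mod 46)
  10^2 ≡ 10² = 100 ≡ 8 (mod 46)
  10^4 ≡ 8² = 64 ≡ 18 (mod 46)
  10^8 ≡ 18² = 324 ≡ 2 (mod 46)
  10^16 ≡ 2² = 4 ≡ 4 (mod 46)
  10^32 ≡ 4² = 16 ≡ 16 (mod 46)
46 = 32 + 8 + 4 + 2, so 10^46 = 10^32 × 10^8 × 10^4 × 10^2 ≡ 16 × 2 × 18 × 8 (mod 46)
Multiplying step by step:
  16 × 2 = 32 ≡ 32 (mod 46)
  32 × 18 = 576 ≡ 24 (mod 46)
  24 × 8 = 192 ≡ 8 (mod 46)
Result: 10^46 ≡ 8 (mod 46)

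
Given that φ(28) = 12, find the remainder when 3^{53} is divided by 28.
By Euler: 3^{12} ≡ 1 (mod 28) since gcd(3, 28) = 1. 53 = 4×12 + 5. So 3^{53} ≡ 3^{5} ≡ 19 (mod 28)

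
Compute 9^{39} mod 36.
9

Using successive squaring:
Binary expansion of 39: 100111
Powers of 9 mod 36 (each is the square of the previous):
  9^1 ≡ 9 (mod 36)
  9^2 ≡ 9² = 81 ≡ 9 (mod 36)
  9^4 ≡ 9² = 81 ≡ 9 (mod 36)
  9^8 ≡ 9² = 81 ≡ 9 (mod 36)
  9^16 ≡ 9² = 81 ≡ 9 (mod 36)
  9^32 ≡ 9² = 81 ≡ 9 (mod 36)
39 = 32 + 4 + 2 + 1, so 9^39 = 9^32 × 9^4 × 9^2 × 9^1 ≡ 9 × 9 × 9 × 9 (mod 36)
Multiplying step by step:
  9 × 9 = 81 ≡ 9 (mod 36)
  9 × 9 = 81 ≡ 9 (mod 36)
  9 × 9 = 81 ≡ 9 (mod 36)
Result: 9^39 ≡ 9 (mod 36)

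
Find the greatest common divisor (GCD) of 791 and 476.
7

Using the Euclidean algorithm:
791 = 1 × 476 + 315
476 = 1 × 315 + 161
315 = 1 × 161 + 154
161 = 1 × 154 + 7
154 = 22 × 7 + 0

GCD(791, 476) = 7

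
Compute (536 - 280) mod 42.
4

(536 - 280) = 256
256 mod 42 = 4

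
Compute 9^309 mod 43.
Using Fermat: 9^{42} ≡ 1 (mod 43). 309 ≡ 15 (mod 42). So 9^{309} ≡ 9^{15} ≡ 11 (mod 43)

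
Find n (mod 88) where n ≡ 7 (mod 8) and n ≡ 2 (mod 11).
M = 8 × 11 = 88. M₁ = 11, y₁ ≡ 3 (mod 8). M₂ = 8, y₂ ≡ 7 (mod 11). n = 7×11×3 + 2×8×7 ≡ 79 (mod 88)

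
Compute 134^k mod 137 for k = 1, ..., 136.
g^1, g^2, ..., g^{136} mod 137: {134, 9, 110, 81, 31, 44, 5, 122, 45, 2, 131, 18, 83, 25, 62, 88, 10, 107, 90, 4, 125, 36, 29, 50, 124, 39, 20, 77, 43, 8, 113, 72, 58, 100, 111, 78, 40, 17, 86, 16, 89, 7, 116, 63, 85, 19, 80, 34, 35, 32, 41, 14, 95, 126, 33, 38, 23, 68, 70, 64, 82, 28, 53, 115, 66, 76, 46, 136, 3, 128, 27, 56, 106, 93, 132, 15, 92, 135, 6, 119, 54, 112, 75, 49, 127, 30, 47, 133, 12, 101, 108, 87, 13, 98, 117, 60, 94, 129, 24, 65, 79, 37, 26, 59, 97, 120, 51, 121, 48, 130, 21, 74, 52, 118, 57, 103, 102, 105, 96, 123, 42, 11, 104, 99, 114, 69, 67, 73, 55, 109, 84, 22, 71, 61, 91, 1}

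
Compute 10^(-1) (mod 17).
12

Using Extended Euclidean Algorithm:
gcd(10, 17) = 1
Bezout coefficients: 10 × -5 + 17 × 3 = 1
So 10 × -5 ≡ 1 (mod 17)
The inverse is -5 mod 17 = 12
Verification: 10 × 12 = 120 = 7 × 17 + 1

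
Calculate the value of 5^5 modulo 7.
5 = 4 + 1 (binary 101). Repeated squaring mod 7: 5^1 ≡ 5; 5^2 ≡ 5² = 25 ≡ 4; 5^4 ≡ 4² = 16 ≡ 2. Multiply: 5^5 = 5^4 × 5^1 ≡ 2 × 5 (mod 7): 2 × 5 = 10 ≡ 3. So 5^5 ≡ 3 (mod 7).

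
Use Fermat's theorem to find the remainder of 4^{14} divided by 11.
3

By Fermat's Little Theorem, a^(p-1) ≡ 1 (mod p) for prime p and gcd(a, p) = 1
Here p = 11, so 4^10 ≡ 1 (mod 11)
We can reduce the exponent: 14 mod 10 = 4
So 4^14 ≡ 4^4 (mod 11)
Computing: 4^4 mod 11 = 3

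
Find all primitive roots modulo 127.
Primitive roots mod 127: {3, 6, 7, 12, 14, 23, 29, 39, 43, 45, 46, 48, 53, 55, 56, 57, 58, 65, 67, 78, 83, 85, 86, 91, 92, 93, 96, 97, 101, 106, 109, 110, 112, 114, 116, 118}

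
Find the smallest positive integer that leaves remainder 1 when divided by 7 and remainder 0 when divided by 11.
M = 7 × 11 = 77. M₁ = 11, y₁ ≡ 2 (mod 7). M₂ = 7, y₂ ≡ 8 (mod 11). n = 1×11×2 + 0×7×8 ≡ 22 (mod 77). The smallest positive such number is 22.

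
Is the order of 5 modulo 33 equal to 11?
No, the actual order is 10, not 11.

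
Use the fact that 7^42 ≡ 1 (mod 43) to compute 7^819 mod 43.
By Fermat: 7^{42} ≡ 1 (mod 43). 819 ≡ 21 (mod 42). So 7^{819} ≡ 7^{21} ≡ 42 (mod 43)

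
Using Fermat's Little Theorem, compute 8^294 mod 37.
By Fermat: 8^{36} ≡ 1 (mod 37). 294 = 8×36 + 6. So 8^{294} ≡ 8^{6} ≡ 36 (mod 37)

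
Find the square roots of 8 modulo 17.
The square roots of 8 mod 17 are 12 and 5. Verify: 12² = 144 ≡ 8 (mod 17)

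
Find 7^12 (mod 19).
Using repeated squaring. 12 = 8 + 4 (binary 1100). Repeated squaring mod 19: 7^1 ≡ 7; 7^2 ≡ 7² = 49 ≡ 11; 7^4 ≡ 11² = 121 ≡ 7; 7^8 ≡ 7² = 49 ≡ 11. Multiply: 7^12 = 7^8 × 7^4 ≡ 11 × 7 (mod 19): 11 × 7 = 77 ≡ 1. So 7^12 ≡ 1 (mod 19).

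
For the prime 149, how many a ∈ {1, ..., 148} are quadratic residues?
For prime 149, there are (p-1)/2 = (149-1)/2 = 74 quadratic residues (excluding 0).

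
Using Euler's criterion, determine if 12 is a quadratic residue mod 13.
By Euler's criterion: 12^{6} ≡ 1 (mod 13). Since this equals 1, 12 is a QR.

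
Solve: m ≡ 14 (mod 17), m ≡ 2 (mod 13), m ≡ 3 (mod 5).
M = 17 × 13 × 5 = 1105. M₁ = 65, y₁ ≡ 11 (mod 17). M₂ = 85, y₂ ≡ 2 (mod 13). M₃ = 221, y₃ ≡ 1 (mod 5). m = 14×65×11 + 2×85×2 + 3×221×1 ≡ 1068 (mod 1105)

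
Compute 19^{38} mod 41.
5

Using successive squaring:
Binary expansion of 38: 100110
Powers of 19 mod 41 (each is the square of the previous):
  19^1 ≡ 19 (mod 41)
  19^2 ≡ 19² = 361 ≡ 33 (mod 41)
  19^4 ≡ 33² = 1089 ≡ 23 (mod 41)
  19^8 ≡ 23² = 529 ≡ 37 (mod 41)
  19^16 ≡ 37² = 1369 ≡ 16 (mod 41)
  19^32 ≡ 16² = 256 ≡ 10 (mod 41)
38 = 32 + 4 + 2, so 19^38 = 19^32 × 19^4 × 19^2 ≡ 10 × 23 × 33 (mod 41)
Multiplying step by step:
  10 × 23 = 230 ≡ 25 (mod 41)
  25 × 33 = 825 ≡ 5 (mod 41)
Result: 19^38 ≡ 5 (mod 41)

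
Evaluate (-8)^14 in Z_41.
Using repeated squaring. (-8) ≡ 33 (mod 41). 14 = 8 + 4 + 2 (binary 1110). Repeated squaring mod 41: 33^1 ≡ 33; 33^2 ≡ 33² = 1089 ≡ 23; 33^4 ≡ 23² = 529 ≡ 37; 33^8 ≡ 37² = 1369 ≡ 16. Multiply: (-8)^14 ≡ 33^8 × 33^4 × 33^2 ≡ 16 × 37 × 23 (mod 41): 16 × 37 = 592 ≡ 18; 18 × 23 = 414 ≡ 4. So (-8)^14 ≡ 4 (mod 41).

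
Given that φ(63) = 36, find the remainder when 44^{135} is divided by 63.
By Euler: 44^{36} ≡ 1 (mod 63) since gcd(44, 63) = 1. 135 = 3×36 + 27. So 44^{135} ≡ 44^{27} ≡ 8 (mod 63)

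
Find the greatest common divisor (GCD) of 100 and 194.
2

Using the Euclidean algorithm:
100 = 0 × 194 + 100
194 = 1 × 100 + 94
100 = 1 × 94 + 6
94 = 15 × 6 + 4
6 = 1 × 4 + 2
4 = 2 × 2 + 0

GCD(100, 194) = 2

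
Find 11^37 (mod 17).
Using Fermat: 11^{16} ≡ 1 (mod 17). 37 ≡ 5 (mod 16). So 11^{37} ≡ 11^{5} ≡ 10 (mod 17)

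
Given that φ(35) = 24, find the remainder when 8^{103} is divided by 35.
By Euler: 8^{24} ≡ 1 (mod 35) since gcd(8, 35) = 1. 103 = 4×24 + 7. So 8^{103} ≡ 8^{7} ≡ 22 (mod 35)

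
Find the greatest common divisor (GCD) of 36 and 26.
2

Using the Euclidean algorithm:
36 = 1 × 26 + 10
26 = 2 × 10 + 6
10 = 1 × 6 + 4
6 = 1 × 4 + 2
4 = 2 × 2 + 0

GCD(36, 26) = 2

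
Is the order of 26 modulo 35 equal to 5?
No, the actual order is 6, not 5.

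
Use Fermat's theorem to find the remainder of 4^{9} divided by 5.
4

By Fermat's Little Theorem, a^(p-1) ≡ 1 (mod p) for prime p and gcd(a, p) = 1
Here p = 5, so 4^4 ≡ 1 (mod 5)
We can reduce the exponent: 9 mod 4 = 1
So 4^9 ≡ 4^1 (mod 5)
Computing: 4^1 mod 5 = 4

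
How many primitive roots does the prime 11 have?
Number of primitive roots mod 11 = φ(10) = 4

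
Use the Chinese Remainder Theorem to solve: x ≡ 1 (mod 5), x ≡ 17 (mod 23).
86

Using the Chinese Remainder Theorem:
M = product of moduli = 115
For equation 1: M_1 = 23, 23 ≡ 3 (mod 5), inverse of 23 mod 5 is 2 (check: 3 × 2 = 6 ≡ 1 (mod 5))
For equation 2: M_2 = 5, 5 ≡ 5 (mod 23), inverse of 5 mod 23 is 14 (check: 5 × 14 = 70 ≡ 1 (mod 23))
Combine: x ≡ Σ r_i×M_i×(M_i⁻¹ mod m_i) = 1×23×2 + 17×5×14 = 46 + 1190 = 1236
1236 mod 115 = 86
x ≡ 86 (mod 115)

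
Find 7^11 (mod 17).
Using repeated squaring. 11 = 8 + 2 + 1 (binary 1011). Repeated squaring mod 17: 7^1 ≡ 7; 7^2 ≡ 7² = 49 ≡ 15; 7^4 ≡ 15² = 225 ≡ 4; 7^8 ≡ 4² = 16 ≡ 16. Multiply: 7^11 = 7^8 × 7^2 × 7^1 ≡ 16 × 15 × 7 (mod 17): 16 × 15 = 240 ≡ 2; 2 × 7 = 14 ≡ 14. So 7^11 ≡ 14 (mod 17).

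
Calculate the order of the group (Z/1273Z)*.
1188

Prime factorization: 1273 = 19 × 67
Using the formula φ(n) = n × Π(1 - 1/p) for each prime factor p:
φ(1273) = 1273 × (1 - 1/19) × (1 - 1/67)
φ(1273) = 1188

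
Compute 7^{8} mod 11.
9

Using successive squaring:
Binary expansion of 8: 1000
Powers of 7 mod 11 (each is the square of the previous):
  7^1 ≡ 7 (mod 11)
  7^2 ≡ 7² = 49 ≡ 5 (mod 11)
  7^4 ≡ 5² = 25 ≡ 3 (mod 11)
  7^8 ≡ 3² = 9 ≡ 9 (mod 11)
8 is a power of 2, so 7^8 is the last square: ≡ 9 (mod 11)
Result: 7^8 ≡ 9 (mod 11)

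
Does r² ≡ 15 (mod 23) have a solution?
By Euler's criterion: 15^{11} ≡ 22 (mod 23). Since this equals -1 (≡ 22), 15 is not a QR.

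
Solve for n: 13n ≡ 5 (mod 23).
11

Since gcd(13, 23) = 1 divides 5, a solution exists.
Multiply both sides by the inverse of 13 mod 23:
  13^(-1) mod 23 = 16
  x ≡ 16 × 5 ≡ 80 ≡ 11 (mod 23)
Verification: 13 × 11 = 143 = 6 × 23 + 5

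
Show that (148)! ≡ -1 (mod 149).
(148)! mod 149 = 148. Since this equals -1 (mod 149), Wilson confirms 149 is prime.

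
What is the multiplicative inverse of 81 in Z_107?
37

Using Extended Euclidean Algorithm:
gcd(81, 107) = 1
Bezout coefficients: 81 × 37 + 107 × -28 = 1
So 81 × 37 ≡ 1 (mod 107)
The inverse is 37 mod 107 = 37
Verification: 81 × 37 = 2997 = 28 × 107 + 1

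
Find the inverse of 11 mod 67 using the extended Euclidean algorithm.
Extended GCD: 11(-6) + 67(1) = 1. So 11^(-1) ≡ 61 ≡ 61 (mod 67). Verify: 11 × 61 = 671 ≡ 1 (mod 67)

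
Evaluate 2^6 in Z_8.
6 = 4 + 2 (binary 110). Repeated squaring mod 8: 2^1 ≡ 2; 2^2 ≡ 2² = 4 ≡ 4; 2^4 ≡ 4² = 16 ≡ 0. Multiply: 2^6 = 2^4 × 2^2 ≡ 0 × 4 (mod 8): 0 × 4 = 0 ≡ 0. So 2^6 ≡ 0 (mod 8).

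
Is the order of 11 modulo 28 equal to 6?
Yes, ord_28(11) = 6.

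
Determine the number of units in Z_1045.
720

Prime factorization: 1045 = 5 × 11 × 19
Using the formula φ(n) = n × Π(1 - 1/p) for each prime factor p:
φ(1045) = 1045 × (1 - 1/5) × (1 - 1/11) × (1 - 1/19)
φ(1045) = 720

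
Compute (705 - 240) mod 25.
15

(705 - 240) = 465
465 mod 25 = 15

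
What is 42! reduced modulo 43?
By Wilson's theorem, (42)! ≡ -1 ≡ 42 (mod 43)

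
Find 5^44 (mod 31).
Using Fermat: 5^{30} ≡ 1 (mod 31). 44 ≡ 14 (mod 30). So 5^{44} ≡ 5^{14} ≡ 25 (mod 31)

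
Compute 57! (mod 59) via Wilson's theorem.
(58)! = (57)! × (58) ≡ -1 (mod 59). So (57)! ≡ -1 × (58)^(-1) ≡ (-1)×(-1) = 1 (mod 59)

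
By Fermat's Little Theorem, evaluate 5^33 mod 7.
By Fermat: 5^{6} ≡ 1 (mod 7). 33 = 5×6 + 3. So 5^{33} ≡ 5^{3} ≡ 6 (mod 7)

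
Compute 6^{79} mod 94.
18

Using successive squaring:
Binary expansion of 79: 1001111
Powers of 6 mod 94 (each is the square of the previous):
  6^1 ≡ 6 (mod 94)
  6^2 ≡ 6² = 36 ≡ 36 (mod 94)
  6^4 ≡ 36² = 1296 ≡ 74 (mod 94)
  6^8 ≡ 74² = 5476 ≡ 24 (mod 94)
  6^16 ≡ 24² = 576 ≡ 12 (mod 94)
  6^32 ≡ 12² = 144 ≡ 50 (mod 94)
  6^64 ≡ 50² = 2500 ≡ 56 (mod 94)
79 = 64 + 8 + 4 + 2 + 1, so 6^79 = 6^64 × 6^8 × 6^4 × 6^2 × 6^1 ≡ 56 × 24 × 74 × 36 × 6 (mod 94)
Multiplying step by step:
  56 × 24 = 1344 ≡ 28 (mod 94)
  28 × 74 = 2072 ≡ 4 (mod 94)
  4 × 36 = 144 ≡ 50 (mod 94)
  50 × 6 = 300 ≡ 18 (mod 94)
Result: 6^79 ≡ 18 (mod 94)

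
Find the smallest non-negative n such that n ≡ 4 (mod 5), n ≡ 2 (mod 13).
54

Using the Chinese Remainder Theorem:
M = product of moduli = 65
For equation 1: M_1 = 13, 13 ≡ 3 (mod 5), inverse of 13 mod 5 is 2 (check: 3 × 2 = 6 ≡ 1 (mod 5))
For equation 2: M_2 = 5, 5 ≡ 5 (mod 13), inverse of 5 mod 13 is 8 (check: 5 × 8 = 40 ≡ 1 (mod 13))
Combine: n ≡ Σ r_i×M_i×(M_i⁻¹ mod m_i) = 4×13×2 + 2×5×8 = 104 + 80 = 184
184 mod 65 = 54
n ≡ 54 (mod 65)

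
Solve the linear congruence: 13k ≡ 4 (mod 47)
22

Since gcd(13, 47) = 1 divides 4, a solution exists.
Multiply both sides by the inverse of 13 mod 47:
  13^(-1) mod 47 = 29
  x ≡ 29 × 4 ≡ 116 ≡ 22 (mod 47)
Verification: 13 × 22 = 286 = 6 × 47 + 4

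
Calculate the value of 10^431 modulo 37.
Using Fermat: 10^{36} ≡ 1 (mod 37). 431 ≡ 35 (mod 36). So 10^{431} ≡ 10^{35} ≡ 26 (mod 37)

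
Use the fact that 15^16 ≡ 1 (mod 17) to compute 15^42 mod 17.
By Fermat: 15^{16} ≡ 1 (mod 17). 42 = 2×16 + 10. So 15^{42} ≡ 15^{10} ≡ 4 (mod 17)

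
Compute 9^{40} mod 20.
1

Using successive squaring:
Binary expansion of 40: 101000
Powers of 9 mod 20 (each is the square of the previous):
  9^1 ≡ 9 (mod 20)
  9^2 ≡ 9² = 81 ≡ 1 (mod 20)
  9^4 ≡ 1² = 1 ≡ 1 (mod 20)
  9^8 ≡ 1² = 1 ≡ 1 (mod 20)
  9^16 ≡ 1² = 1 ≡ 1 (mod 20)
  9^32 ≡ 1² = 1 ≡ 1 (mod 20)
40 = 32 + 8, so 9^40 = 9^32 × 9^8 ≡ 1 × 1 (mod 20)
Multiplying step by step:
  1 × 1 = 1 ≡ 1 (mod 20)
Result: 9^40 ≡ 1 (mod 20)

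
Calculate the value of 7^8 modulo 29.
8 = 8 (binary 1000). Repeated squaring mod 29: 7^1 ≡ 7; 7^2 ≡ 7² = 49 ≡ 20; 7^4 ≡ 20² = 400 ≡ 23; 7^8 ≡ 23² = 529 ≡ 7. So 7^8 ≡ 7 (mod 29).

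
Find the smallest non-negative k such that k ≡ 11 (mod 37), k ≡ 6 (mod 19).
196

Using the Chinese Remainder Theorem:
M = product of moduli = 703
For equation 1: M_1 = 19, 19 ≡ 19 (mod 37), inverse of 19 mod 37 is 2 (check: 19 × 2 = 38 ≡ 1 (mod 37))
For equation 2: M_2 = 37, 37 ≡ 18 (mod 19), inverse of 37 mod 19 is 18 (check: 18 × 18 = 324 ≡ 1 (mod 19))
Combine: k ≡ Σ r_i×M_i×(M_i⁻¹ mod m_i) = 11×19×2 + 6×37×18 = 418 + 3996 = 4414
4414 mod 703 = 196
k ≡ 196 (mod 703)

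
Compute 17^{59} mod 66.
35

Using successive squaring:
Binary expansion of 59: 111011
Powers of 17 mod 66 (each is the square of the previous):
  17^1 ≡ 17 (mod 66)
  17^2 ≡ 17² = 289 ≡ 25 (mod 66)
  17^4 ≡ 25² = 625 ≡ 31 (mod 66)
  17^8 ≡ 31² = 961 ≡ 37 (mod 66)
  17^16 ≡ 37² = 1369 ≡ 49 (mod 66)
  17^32 ≡ 49² = 2401 ≡ 25 (mod 66)
59 = 32 + 16 + 8 + 2 + 1, so 17^59 = 17^32 × 17^16 × 17^8 × 17^2 × 17^1 ≡ 25 × 49 × 37 × 25 × 17 (mod 66)
Multiplying step by step:
  25 × 49 = 1225 ≡ 37 (mod 66)
  37 × 37 = 1369 ≡ 49 (mod 66)
  49 × 25 = 1225 ≡ 37 (mod 66)
  37 × 17 = 629 ≡ 35 (mod 66)
Result: 17^59 ≡ 35 (mod 66)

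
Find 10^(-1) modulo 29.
3

Using Extended Euclidean Algorithm:
gcd(10, 29) = 1
Bezout coefficients: 10 × 3 + 29 × -1 = 1
So 10 × 3 ≡ 1 (mod 29)
The inverse is 3 mod 29 = 3
Verification: 10 × 3 = 30 = 1 × 29 + 1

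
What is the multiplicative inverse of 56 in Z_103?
46

Using Extended Euclidean Algorithm:
gcd(56, 103) = 1
Bezout coefficients: 56 × 46 + 103 × -25 = 1
So 56 × 46 ≡ 1 (mod 103)
The inverse is 46 mod 103 = 46
Verification: 56 × 46 = 2576 = 25 × 103 + 1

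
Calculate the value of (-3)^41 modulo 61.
Using repeated squaring. (-3) ≡ 58 (mod 61). 41 = 32 + 8 + 1 (binary 101001). Repeated squaring mod 61: 58^1 ≡ 58; 58^2 ≡ 58² = 3364 ≡ 9; 58^4 ≡ 9² = 81 ≡ 20; 58^8 ≡ 20² = 400 ≡ 34; 58^16 ≡ 34² = 1156 ≡ 58; 58^32 ≡ 58² = 3364 ≡ 9. Multiply: (-3)^41 ≡ 58^32 × 58^8 × 58^1 ≡ 9 × 34 × 58 (mod 61): 9 × 34 = 306 ≡ 1; 1 × 58 = 58 ≡ 58. So (-3)^41 ≡ 58 (mod 61).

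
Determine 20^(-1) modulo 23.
20^(-1) ≡ 15 (mod 23). Verification: 20 × 15 = 300 ≡ 1 (mod 23)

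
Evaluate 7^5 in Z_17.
5 = 4 + 1 (binary 101). Repeated squaring mod 17: 7^1 ≡ 7; 7^2 ≡ 7² = 49 ≡ 15; 7^4 ≡ 15² = 225 ≡ 4. Multiply: 7^5 = 7^4 × 7^1 ≡ 4 × 7 (mod 17): 4 × 7 = 28 ≡ 11. So 7^5 ≡ 11 (mod 17).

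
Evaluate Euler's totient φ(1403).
1320

Prime factorization: 1403 = 23 × 61
Using the formula φ(n) = n × Π(1 - 1/p) for each prime factor p:
φ(1403) = 1403 × (1 - 1/23) × (1 - 1/61)
φ(1403) = 1320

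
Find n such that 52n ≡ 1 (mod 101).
52^(-1) ≡ 68 (mod 101). Verification: 52 × 68 = 3536 ≡ 1 (mod 101)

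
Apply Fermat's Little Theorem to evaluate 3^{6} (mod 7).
1

By Fermat's Little Theorem, a^(p-1) ≡ 1 (mod p) for prime p and gcd(a, p) = 1
Here p = 7, so 3^6 ≡ 1 (mod 7)
We can reduce the exponent: 6 mod 6 = 0
So 3^6 ≡ 3^0 (mod 7)
Computing: 3^0 mod 7 = 1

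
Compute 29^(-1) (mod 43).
29^(-1) ≡ 3 (mod 43). Verification: 29 × 3 = 87 ≡ 1 (mod 43)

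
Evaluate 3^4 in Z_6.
4 = 4 (binary 100). Repeated squaring mod 6: 3^1 ≡ 3; 3^2 ≡ 3² = 9 ≡ 3; 3^4 ≡ 3² = 9 ≡ 3. So 3^4 ≡ 3 (mod 6).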